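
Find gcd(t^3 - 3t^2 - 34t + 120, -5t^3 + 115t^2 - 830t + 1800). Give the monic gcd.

t - 4

By polynomial division,
  t^3 - 3t^2 - 34t + 120 = (-1/5)(-5t^3 + 115t^2 - 830t + 1800) + (20t^2 - 200t + 480)
  -5t^3 + 115t^2 - 830t + 1800 = (-(1/4)t + 13/4)(20t^2 - 200t + 480) + (-60t + 240)
  20t^2 - 200t + 480 = (-(1/3)t + 2)(-60t + 240) + (0)
Last nonzero remainder: -60t + 240. Dividing through by -60 gives the monic gcd t - 4.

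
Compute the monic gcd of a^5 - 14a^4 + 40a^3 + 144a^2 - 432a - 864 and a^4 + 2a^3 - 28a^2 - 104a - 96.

a^3 - 2a^2 - 20a - 24

By polynomial division,
  a^5 - 14a^4 + 40a^3 + 144a^2 - 432a - 864 = (a - 16)(a^4 + 2a^3 - 28a^2 - 104a - 96) + (100a^3 - 200a^2 - 2000a - 2400)
  a^4 + 2a^3 - 28a^2 - 104a - 96 = ((1/100)a + 1/25)(100a^3 - 200a^2 - 2000a - 2400) + (0)
Last nonzero remainder: 100a^3 - 200a^2 - 2000a - 2400. Dividing through by 100 gives the monic gcd a^3 - 2a^2 - 20a - 24.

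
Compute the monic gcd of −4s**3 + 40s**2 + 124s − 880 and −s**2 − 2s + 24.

s − 4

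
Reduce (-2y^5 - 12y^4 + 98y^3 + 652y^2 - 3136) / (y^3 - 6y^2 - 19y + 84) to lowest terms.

Euclidean algorithm in ℚ[y]:
  -2y^5 - 12y^4 + 98y^3 + 652y^2 - 3136 = (-2y^2 - 24y - 84)(y^3 - 6y^2 - 19y + 84) + (-140y^2 + 420y + 3920)
  y^3 - 6y^2 - 19y + 84 = (-(1/140)y + 3/140)(-140y^2 + 420y + 3920) + (0)
Last nonzero remainder: -140y^2 + 420y + 3920. Dividing through by -140 gives the monic gcd y^2 - 3y - 28.
Cancel y^2 - 3y - 28 from numerator and denominator to get the reduced form.

(-2y^3 - 18y^2 - 12y + 112)/(y - 3)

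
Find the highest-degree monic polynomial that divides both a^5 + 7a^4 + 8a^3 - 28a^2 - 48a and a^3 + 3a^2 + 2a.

a^2 + 2a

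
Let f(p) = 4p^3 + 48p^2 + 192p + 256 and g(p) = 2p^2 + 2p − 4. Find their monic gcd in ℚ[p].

1

By polynomial division,
  4p^3 + 48p^2 + 192p + 256 = (2p + 22)(2p^2 + 2p − 4) + (156p + 344)
  2p^2 + 2p − 4 = ((1/78)p − 47/3042)(156p + 344) + (2000/1521)
  156p + 344 = ((59319/500)p + 65403/250)(2000/1521) + (0)
The last nonzero remainder is the constant 2000/1521, so the polynomials are coprime and gcd = 1.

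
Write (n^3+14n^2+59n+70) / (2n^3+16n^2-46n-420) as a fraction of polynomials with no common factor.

(n^2+7n+10)/(2n^2+2n-60)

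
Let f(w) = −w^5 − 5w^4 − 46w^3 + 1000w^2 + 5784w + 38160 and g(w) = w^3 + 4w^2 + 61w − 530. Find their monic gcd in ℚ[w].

Euclidean algorithm in ℚ[w]:
  −w^5 − 5w^4 − 46w^3 + 1000w^2 + 5784w + 38160 = (−w^2 − w + 19)(w^3 + 4w^2 + 61w − 530) + (455w^2 + 4095w + 48230)
  w^3 + 4w^2 + 61w − 530 = ((1/455)w − 1/91)(455w^2 + 4095w + 48230) + (0)
Last nonzero remainder: 455w^2 + 4095w + 48230. Dividing through by 455 gives the monic gcd w^2 + 9w + 106.

w^2 + 9w + 106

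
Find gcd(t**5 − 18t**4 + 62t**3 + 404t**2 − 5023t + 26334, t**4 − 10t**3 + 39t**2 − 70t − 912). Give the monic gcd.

t**2 − 5t + 38

Apply the Euclidean algorithm:
  t**5 − 18t**4 + 62t**3 + 404t**2 − 5023t + 26334 = (t − 8)(t**4 − 10t**3 + 39t**2 − 70t − 912) + (−57t**3 + 786t**2 − 4671t + 19038)
  t**4 − 10t**3 + 39t**2 − 70t − 912 = (−(1/57)t − 24/361)(−57t**3 + 786t**2 − 4671t + 19038) + ((3360/361)t**2 − (16800/361)t + 6720/19)
  −57t**3 + 786t**2 − 4671t + 19038 = (−(6859/1120)t + 60287/1120)((3360/361)t**2 − (16800/361)t + 6720/19) + (0)
Last nonzero remainder: (3360/361)t**2 − (16800/361)t + 6720/19. Dividing through by 3360/361 gives the monic gcd t**2 − 5t + 38.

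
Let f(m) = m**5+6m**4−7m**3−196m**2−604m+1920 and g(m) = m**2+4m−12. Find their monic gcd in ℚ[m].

m**2+4m−12

Apply the Euclidean algorithm:
  m**5+6m**4−7m**3−196m**2−604m+1920 = (m**3+2m**2−3m−160)(m**2+4m−12) + (0)
The last nonzero remainder m**2+4m−12 is already monic.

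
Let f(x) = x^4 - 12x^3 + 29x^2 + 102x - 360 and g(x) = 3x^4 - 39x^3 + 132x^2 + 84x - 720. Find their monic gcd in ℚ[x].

Apply the Euclidean algorithm:
  x^4 - 12x^3 + 29x^2 + 102x - 360 = (1/3)(3x^4 - 39x^3 + 132x^2 + 84x - 720) + (x^3 - 15x^2 + 74x - 120)
  3x^4 - 39x^3 + 132x^2 + 84x - 720 = (3x + 6)(x^3 - 15x^2 + 74x - 120) + (0)
The last nonzero remainder x^3 - 15x^2 + 74x - 120 is already monic.

x^3 - 15x^2 + 74x - 120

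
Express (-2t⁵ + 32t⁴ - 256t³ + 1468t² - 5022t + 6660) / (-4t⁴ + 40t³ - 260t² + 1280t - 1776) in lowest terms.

(t² - 8t + 15)/(2t - 4)

Euclidean algorithm in ℚ[t]:
  -2t⁵ + 32t⁴ - 256t³ + 1468t² - 5022t + 6660 = ((1/2)t - 3)(-4t⁴ + 40t³ - 260t² + 1280t - 1776) + (-6t³ + 48t² - 294t + 1332)
  -4t⁴ + 40t³ - 260t² + 1280t - 1776 = ((2/3)t - 4/3)(-6t³ + 48t² - 294t + 1332) + (0)
Last nonzero remainder: -6t³ + 48t² - 294t + 1332. Dividing through by -6 gives the monic gcd t³ - 8t² + 49t - 222.
Cancel t³ - 8t² + 49t - 222 from numerator and denominator to get the reduced form.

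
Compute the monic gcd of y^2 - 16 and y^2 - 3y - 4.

y - 4

Apply the Euclidean algorithm:
  y^2 - 16 = (y^2 - 3y - 4) + (3y - 12)
  y^2 - 3y - 4 = ((1/3)y + 1/3)(3y - 12) + (0)
Last nonzero remainder: 3y - 12. Dividing through by 3 gives the monic gcd y - 4.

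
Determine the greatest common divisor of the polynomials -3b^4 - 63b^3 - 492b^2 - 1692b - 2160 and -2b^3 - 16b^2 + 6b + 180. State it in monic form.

b^2 + 11b + 30

By polynomial division,
  -3b^4 - 63b^3 - 492b^2 - 1692b - 2160 = ((3/2)b + 39/2)(-2b^3 - 16b^2 + 6b + 180) + (-189b^2 - 2079b - 5670)
  -2b^3 - 16b^2 + 6b + 180 = ((2/189)b - 2/63)(-189b^2 - 2079b - 5670) + (0)
Last nonzero remainder: -189b^2 - 2079b - 5670. Dividing through by -189 gives the monic gcd b^2 + 11b + 30.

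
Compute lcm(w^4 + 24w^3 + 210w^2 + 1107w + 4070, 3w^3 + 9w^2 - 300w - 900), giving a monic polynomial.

w^6 + 17w^5 + 12w^4 - 1083w^3 - 9979w^2 - 61700w - 122100

By polynomial division,
  w^4 + 24w^3 + 210w^2 + 1107w + 4070 = ((1/3)w + 7)(3w^3 + 9w^2 - 300w - 900) + (247w^2 + 3507w + 10370)
  3w^3 + 9w^2 - 300w - 900 = ((3/247)w - 8298/61009)(247w^2 + 3507w + 10370) + ((3114216/61009)w + 31142160/61009)
  247w^2 + 3507w + 10370 = ((15069223/3114216)w + 63266333/3114216)((3114216/61009)w + 31142160/61009) + (0)
Last nonzero remainder: (3114216/61009)w + 31142160/61009. Dividing through by 3114216/61009 gives the monic gcd w + 10.
Then lcm(f, g) = f·g / gcd(f, g); expanding and making the result monic gives the answer.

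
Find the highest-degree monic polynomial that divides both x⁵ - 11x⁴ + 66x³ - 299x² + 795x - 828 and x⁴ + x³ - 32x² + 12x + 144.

x² - 7x + 12

Euclidean algorithm in ℚ[x]:
  x⁵ - 11x⁴ + 66x³ - 299x² + 795x - 828 = (x - 12)(x⁴ + x³ - 32x² + 12x + 144) + (110x³ - 695x² + 795x + 900)
  x⁴ + x³ - 32x² + 12x + 144 = ((1/110)x + 161/2420)(110x³ - 695x² + 795x + 900) + ((3393/484)x² - (23751/484)x + 10179/121)
  110x³ - 695x² + 795x + 900 = ((53240/3393)x + 12100/1131)((3393/484)x² - (23751/484)x + 10179/121) + (0)
Last nonzero remainder: (3393/484)x² - (23751/484)x + 10179/121. Dividing through by 3393/484 gives the monic gcd x² - 7x + 12.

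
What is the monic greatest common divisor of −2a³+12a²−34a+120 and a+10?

1

Apply the Euclidean algorithm:
  −2a³+12a²−34a+120 = (−2a²+32a−354)(a+10) + (3660)
  a+10 = ((1/3660)a+1/366)(3660) + (0)
The last nonzero remainder is the constant 3660, so the polynomials are coprime and gcd = 1.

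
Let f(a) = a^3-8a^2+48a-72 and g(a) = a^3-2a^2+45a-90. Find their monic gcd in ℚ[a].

a-2

By polynomial division,
  a^3-8a^2+48a-72 = (a^3-2a^2+45a-90) + (-6a^2+3a+18)
  a^3-2a^2+45a-90 = (-(1/6)a+1/4)(-6a^2+3a+18) + ((189/4)a-189/2)
  -6a^2+3a+18 = (-(8/63)a-4/21)((189/4)a-189/2) + (0)
Last nonzero remainder: (189/4)a-189/2. Dividing through by 189/4 gives the monic gcd a-2.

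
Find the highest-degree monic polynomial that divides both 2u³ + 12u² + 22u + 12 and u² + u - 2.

Repeated division with remainder:
  2u³ + 12u² + 22u + 12 = (2u + 10)(u² + u - 2) + (16u + 32)
  u² + u - 2 = ((1/16)u - 1/16)(16u + 32) + (0)
Last nonzero remainder: 16u + 32. Dividing through by 16 gives the monic gcd u + 2.

u + 2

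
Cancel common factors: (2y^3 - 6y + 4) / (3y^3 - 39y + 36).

(2y^2 + 2y - 4)/(3y^2 + 3y - 36)

By polynomial division,
  2y^3 - 6y + 4 = (2/3)(3y^3 - 39y + 36) + (20y - 20)
  3y^3 - 39y + 36 = ((3/20)y^2 + (3/20)y - 9/5)(20y - 20) + (0)
Last nonzero remainder: 20y - 20. Dividing through by 20 gives the monic gcd y - 1.
Cancel y - 1 from numerator and denominator to get the reduced form.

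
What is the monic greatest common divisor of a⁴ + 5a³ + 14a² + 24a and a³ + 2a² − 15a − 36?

a + 3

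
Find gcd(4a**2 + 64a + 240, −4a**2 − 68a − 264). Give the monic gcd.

a + 6

Repeated division with remainder:
  4a**2 + 64a + 240 = (−1)(−4a**2 − 68a − 264) + (−4a − 24)
  −4a**2 − 68a − 264 = (a + 11)(−4a − 24) + (0)
Last nonzero remainder: −4a − 24. Dividing through by −4 gives the monic gcd a + 6.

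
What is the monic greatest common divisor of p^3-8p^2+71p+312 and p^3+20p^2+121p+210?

Apply the Euclidean algorithm:
  p^3-8p^2+71p+312 = (p^3+20p^2+121p+210) + (-28p^2-50p+102)
  p^3+20p^2+121p+210 = (-(1/28)p-255/392)(-28p^2-50p+102) + ((18055/196)p+54165/196)
  -28p^2-50p+102 = (-(5488/18055)p+6664/18055)((18055/196)p+54165/196) + (0)
Last nonzero remainder: (18055/196)p+54165/196. Dividing through by 18055/196 gives the monic gcd p+3.

p+3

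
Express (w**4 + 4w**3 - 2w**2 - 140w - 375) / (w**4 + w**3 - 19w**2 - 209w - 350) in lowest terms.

Euclidean algorithm in ℚ[w]:
  w**4 + 4w**3 - 2w**2 - 140w - 375 = (w**4 + w**3 - 19w**2 - 209w - 350) + (3w**3 + 17w**2 + 69w - 25)
  w**4 + w**3 - 19w**2 - 209w - 350 = ((1/3)w - 14/9)(3w**3 + 17w**2 + 69w - 25) + (-(140/9)w**2 - (280/3)w - 3500/9)
  3w**3 + 17w**2 + 69w - 25 = (-(27/140)w + 9/140)(-(140/9)w**2 - (280/3)w - 3500/9) + (0)
Last nonzero remainder: -(140/9)w**2 - (280/3)w - 3500/9. Dividing through by -140/9 gives the monic gcd w**2 + 6w + 25.
Cancel w**2 + 6w + 25 from numerator and denominator to get the reduced form.

(w**2 - 2w - 15)/(w**2 - 5w - 14)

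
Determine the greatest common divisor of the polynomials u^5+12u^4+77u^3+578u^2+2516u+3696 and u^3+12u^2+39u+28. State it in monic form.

By polynomial division,
  u^5+12u^4+77u^3+578u^2+2516u+3696 = (u^2+38)(u^3+12u^2+39u+28) + (94u^2+1034u+2632)
  u^3+12u^2+39u+28 = ((1/94)u+1/94)(94u^2+1034u+2632) + (0)
Last nonzero remainder: 94u^2+1034u+2632. Dividing through by 94 gives the monic gcd u^2+11u+28.

u^2+11u+28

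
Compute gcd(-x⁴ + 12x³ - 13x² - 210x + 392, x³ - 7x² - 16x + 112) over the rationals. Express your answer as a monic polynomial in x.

x² - 3x - 28

By polynomial division,
  -x⁴ + 12x³ - 13x² - 210x + 392 = (-x + 5)(x³ - 7x² - 16x + 112) + (6x² - 18x - 168)
  x³ - 7x² - 16x + 112 = ((1/6)x - 2/3)(6x² - 18x - 168) + (0)
Last nonzero remainder: 6x² - 18x - 168. Dividing through by 6 gives the monic gcd x² - 3x - 28.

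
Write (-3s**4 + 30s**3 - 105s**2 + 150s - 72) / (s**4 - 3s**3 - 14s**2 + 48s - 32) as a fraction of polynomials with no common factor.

Apply the Euclidean algorithm:
  -3s**4 + 30s**3 - 105s**2 + 150s - 72 = (-3)(s**4 - 3s**3 - 14s**2 + 48s - 32) + (21s**3 - 147s**2 + 294s - 168)
  s**4 - 3s**3 - 14s**2 + 48s - 32 = ((1/21)s + 4/21)(21s**3 - 147s**2 + 294s - 168) + (0)
Last nonzero remainder: 21s**3 - 147s**2 + 294s - 168. Dividing through by 21 gives the monic gcd s**3 - 7s**2 + 14s - 8.
Cancel s**3 - 7s**2 + 14s - 8 from numerator and denominator to get the reduced form.

(-3s + 9)/(s + 4)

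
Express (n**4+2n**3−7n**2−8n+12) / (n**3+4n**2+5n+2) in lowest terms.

(n**3−7n+6)/(n**2+2n+1)

By polynomial division,
  n**4+2n**3−7n**2−8n+12 = (n−2)(n**3+4n**2+5n+2) + (−4n**2+16)
  n**3+4n**2+5n+2 = (−(1/4)n−1)(−4n**2+16) + (9n+18)
  −4n**2+16 = (−(4/9)n+8/9)(9n+18) + (0)
Last nonzero remainder: 9n+18. Dividing through by 9 gives the monic gcd n+2.
Cancel n+2 from numerator and denominator to get the reduced form.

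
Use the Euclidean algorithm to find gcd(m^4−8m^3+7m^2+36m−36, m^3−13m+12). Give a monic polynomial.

m^2−4m+3

Euclidean algorithm in ℚ[m]:
  m^4−8m^3+7m^2+36m−36 = (m−8)(m^3−13m+12) + (20m^2−80m+60)
  m^3−13m+12 = ((1/20)m+1/5)(20m^2−80m+60) + (0)
Last nonzero remainder: 20m^2−80m+60. Dividing through by 20 gives the monic gcd m^2−4m+3.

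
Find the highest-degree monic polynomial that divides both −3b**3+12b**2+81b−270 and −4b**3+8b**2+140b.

b+5

Euclidean algorithm in ℚ[b]:
  −3b**3+12b**2+81b−270 = (3/4)(−4b**3+8b**2+140b) + (6b**2−24b−270)
  −4b**3+8b**2+140b = (−(2/3)b−4/3)(6b**2−24b−270) + (−72b−360)
  6b**2−24b−270 = (−(1/12)b+3/4)(−72b−360) + (0)
Last nonzero remainder: −72b−360. Dividing through by −72 gives the monic gcd b+5.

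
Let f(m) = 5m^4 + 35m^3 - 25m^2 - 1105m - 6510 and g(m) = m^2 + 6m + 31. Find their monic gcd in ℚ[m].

m^2 + 6m + 31

Euclidean algorithm in ℚ[m]:
  5m^4 + 35m^3 - 25m^2 - 1105m - 6510 = (5m^2 + 5m - 210)(m^2 + 6m + 31) + (0)
The last nonzero remainder m^2 + 6m + 31 is already monic.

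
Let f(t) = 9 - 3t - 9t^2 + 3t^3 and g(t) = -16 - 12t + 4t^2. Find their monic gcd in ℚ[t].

Euclidean algorithm in ℚ[t]:
  3t^3 - 9t^2 - 3t + 9 = ((3/4)t)(4t^2 - 12t - 16) + (9t + 9)
  4t^2 - 12t - 16 = ((4/9)t - 16/9)(9t + 9) + (0)
Last nonzero remainder: 9t + 9. Dividing through by 9 gives the monic gcd t + 1.

1 + t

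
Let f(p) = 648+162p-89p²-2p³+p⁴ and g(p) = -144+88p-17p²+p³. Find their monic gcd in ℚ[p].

Repeated division with remainder:
  p⁴-2p³-89p²+162p+648 = (p+15)(p³-17p²+88p-144) + (78p²-1014p+2808)
  p³-17p²+88p-144 = ((1/78)p-2/39)(78p²-1014p+2808) + (0)
Last nonzero remainder: 78p²-1014p+2808. Dividing through by 78 gives the monic gcd p²-13p+36.

36-13p+p²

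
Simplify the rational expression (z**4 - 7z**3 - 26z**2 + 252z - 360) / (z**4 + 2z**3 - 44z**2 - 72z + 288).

Apply the Euclidean algorithm:
  z**4 - 7z**3 - 26z**2 + 252z - 360 = (z**4 + 2z**3 - 44z**2 - 72z + 288) + (-9z**3 + 18z**2 + 324z - 648)
  z**4 + 2z**3 - 44z**2 - 72z + 288 = (-(1/9)z - 4/9)(-9z**3 + 18z**2 + 324z - 648) + (0)
Last nonzero remainder: -9z**3 + 18z**2 + 324z - 648. Dividing through by -9 gives the monic gcd z**3 - 2z**2 - 36z + 72.
Cancel z**3 - 2z**2 - 36z + 72 from numerator and denominator to get the reduced form.

(z - 5)/(z + 4)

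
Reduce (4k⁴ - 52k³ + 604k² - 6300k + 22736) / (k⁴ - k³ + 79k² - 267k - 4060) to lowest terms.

(4k - 28)/(k + 5)

Repeated division with remainder:
  4k⁴ - 52k³ + 604k² - 6300k + 22736 = (4)(k⁴ - k³ + 79k² - 267k - 4060) + (-48k³ + 288k² - 5232k + 38976)
  k⁴ - k³ + 79k² - 267k - 4060 = (-(1/48)k - 5/48)(-48k³ + 288k² - 5232k + 38976) + (0)
Last nonzero remainder: -48k³ + 288k² - 5232k + 38976. Dividing through by -48 gives the monic gcd k³ - 6k² + 109k - 812.
Cancel k³ - 6k² + 109k - 812 from numerator and denominator to get the reduced form.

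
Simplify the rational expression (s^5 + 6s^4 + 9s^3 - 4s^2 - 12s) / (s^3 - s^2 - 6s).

(s^3 + 4s^2 + s - 6)/(s - 3)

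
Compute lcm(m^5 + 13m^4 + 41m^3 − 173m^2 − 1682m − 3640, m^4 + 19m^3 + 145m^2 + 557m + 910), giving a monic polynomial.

Euclidean algorithm in ℚ[m]:
  m^5 + 13m^4 + 41m^3 − 173m^2 − 1682m − 3640 = (m − 6)(m^4 + 19m^3 + 145m^2 + 557m + 910) + (10m^3 + 140m^2 + 750m + 1820)
  m^4 + 19m^3 + 145m^2 + 557m + 910 = ((1/10)m + 1/2)(10m^3 + 140m^2 + 750m + 1820) + (0)
Last nonzero remainder: 10m^3 + 140m^2 + 750m + 1820. Dividing through by 10 gives the monic gcd m^3 + 14m^2 + 75m + 182.
Then lcm(f, g) = f·g / gcd(f, g); expanding and making the result monic gives the answer.

m^6 + 18m^5 + 106m^4 + 32m^3 − 2547m^2 − 12050m − 18200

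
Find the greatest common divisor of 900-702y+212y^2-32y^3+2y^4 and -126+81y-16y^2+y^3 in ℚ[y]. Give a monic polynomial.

18-9y+y^2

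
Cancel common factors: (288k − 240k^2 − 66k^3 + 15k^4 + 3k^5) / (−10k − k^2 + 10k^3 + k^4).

Apply the Euclidean algorithm:
  3k^5 + 15k^4 − 66k^3 − 240k^2 + 288k = (3k − 15)(k^4 + 10k^3 − k^2 − 10k) + (87k^3 − 225k^2 + 138k)
  k^4 + 10k^3 − k^2 − 10k = ((1/87)k + 365/2523)(87k^3 − 225k^2 + 138k) + ((25200/841)k^2 − (25200/841)k)
  87k^3 − 225k^2 + 138k = ((24389/8400)k − 19343/4200)((25200/841)k^2 − (25200/841)k) + (0)
Last nonzero remainder: (25200/841)k^2 − (25200/841)k. Dividing through by 25200/841 gives the monic gcd k^2 − k.
Cancel k^2 − k from numerator and denominator to get the reduced form.

(−288 − 48k + 18k^2 + 3k^3)/(10 + 11k + k^2)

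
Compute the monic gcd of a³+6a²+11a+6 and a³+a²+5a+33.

Repeated division with remainder:
  a³+6a²+11a+6 = (a³+a²+5a+33) + (5a²+6a−27)
  a³+a²+5a+33 = ((1/5)a−1/25)(5a²+6a−27) + ((266/25)a+798/25)
  5a²+6a−27 = ((125/266)a−225/266)((266/25)a+798/25) + (0)
Last nonzero remainder: (266/25)a+798/25. Dividing through by 266/25 gives the monic gcd a+3.

a+3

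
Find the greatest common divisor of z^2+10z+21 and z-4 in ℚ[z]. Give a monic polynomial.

1

Apply the Euclidean algorithm:
  z^2+10z+21 = (z+14)(z-4) + (77)
  z-4 = ((1/77)z-4/77)(77) + (0)
The last nonzero remainder is the constant 77, so the polynomials are coprime and gcd = 1.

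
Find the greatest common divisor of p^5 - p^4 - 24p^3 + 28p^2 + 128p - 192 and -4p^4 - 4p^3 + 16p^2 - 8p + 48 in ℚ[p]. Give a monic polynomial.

p^2 + p - 6

Euclidean algorithm in ℚ[p]:
  p^5 - p^4 - 24p^3 + 28p^2 + 128p - 192 = (-(1/4)p + 1/2)(-4p^4 - 4p^3 + 16p^2 - 8p + 48) + (-18p^3 + 18p^2 + 144p - 216)
  -4p^4 - 4p^3 + 16p^2 - 8p + 48 = ((2/9)p + 4/9)(-18p^3 + 18p^2 + 144p - 216) + (-24p^2 - 24p + 144)
  -18p^3 + 18p^2 + 144p - 216 = ((3/4)p - 3/2)(-24p^2 - 24p + 144) + (0)
Last nonzero remainder: -24p^2 - 24p + 144. Dividing through by -24 gives the monic gcd p^2 + p - 6.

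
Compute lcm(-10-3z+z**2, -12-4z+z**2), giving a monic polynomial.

By polynomial division,
  z**2-3z-10 = (z**2-4z-12) + (z+2)
  z**2-4z-12 = (z-6)(z+2) + (0)
The last nonzero remainder z+2 is already monic.
Then lcm(f, g) = f·g / gcd(f, g); expanding and making the result monic gives the answer.

60+8z-9z**2+z**3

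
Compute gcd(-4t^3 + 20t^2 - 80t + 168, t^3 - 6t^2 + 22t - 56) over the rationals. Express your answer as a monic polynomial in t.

Repeated division with remainder:
  -4t^3 + 20t^2 - 80t + 168 = (-4)(t^3 - 6t^2 + 22t - 56) + (-4t^2 + 8t - 56)
  t^3 - 6t^2 + 22t - 56 = (-(1/4)t + 1)(-4t^2 + 8t - 56) + (0)
Last nonzero remainder: -4t^2 + 8t - 56. Dividing through by -4 gives the monic gcd t^2 - 2t + 14.

t^2 - 2t + 14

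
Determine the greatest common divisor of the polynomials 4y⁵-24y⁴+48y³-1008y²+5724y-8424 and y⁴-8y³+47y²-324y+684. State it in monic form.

y²-9y+18

Apply the Euclidean algorithm:
  4y⁵-24y⁴+48y³-1008y²+5724y-8424 = (4y+8)(y⁴-8y³+47y²-324y+684) + (-76y³-88y²+5580y-13896)
  y⁴-8y³+47y²-324y+684 = (-(1/76)y+87/722)(-76y³-88y²+5580y-13896) + ((47300/361)y²-(425700/361)y+851400/361)
  -76y³-88y²+5580y-13896 = (-(6859/11825)y-69673/11825)((47300/361)y²-(425700/361)y+851400/361) + (0)
Last nonzero remainder: (47300/361)y²-(425700/361)y+851400/361. Dividing through by 47300/361 gives the monic gcd y²-9y+18.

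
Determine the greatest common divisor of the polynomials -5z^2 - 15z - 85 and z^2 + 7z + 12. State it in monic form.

1

Euclidean algorithm in ℚ[z]:
  -5z^2 - 15z - 85 = (-5)(z^2 + 7z + 12) + (20z - 25)
  z^2 + 7z + 12 = ((1/20)z + 33/80)(20z - 25) + (357/16)
  20z - 25 = ((320/357)z - 400/357)(357/16) + (0)
The last nonzero remainder is the constant 357/16, so the polynomials are coprime and gcd = 1.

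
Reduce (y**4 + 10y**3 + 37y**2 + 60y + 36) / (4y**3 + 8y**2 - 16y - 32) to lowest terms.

Apply the Euclidean algorithm:
  y**4 + 10y**3 + 37y**2 + 60y + 36 = ((1/4)y + 2)(4y**3 + 8y**2 - 16y - 32) + (25y**2 + 100y + 100)
  4y**3 + 8y**2 - 16y - 32 = ((4/25)y - 8/25)(25y**2 + 100y + 100) + (0)
Last nonzero remainder: 25y**2 + 100y + 100. Dividing through by 25 gives the monic gcd y**2 + 4y + 4.
Cancel y**2 + 4y + 4 from numerator and denominator to get the reduced form.

(y**2 + 6y + 9)/(4y - 8)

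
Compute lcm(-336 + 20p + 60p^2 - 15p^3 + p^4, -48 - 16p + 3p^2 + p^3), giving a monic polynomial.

Repeated division with remainder:
  p^4 - 15p^3 + 60p^2 + 20p - 336 = (p - 18)(p^3 + 3p^2 - 16p - 48) + (130p^2 - 220p - 1200)
  p^3 + 3p^2 - 16p - 48 = ((1/130)p + 61/1690)(130p^2 - 220p - 1200) + ((198/169)p - 792/169)
  130p^2 - 220p - 1200 = ((10985/99)p + 8450/33)((198/169)p - 792/169) + (0)
Last nonzero remainder: (198/169)p - 792/169. Dividing through by 198/169 gives the monic gcd p - 4.
Then lcm(f, g) = f·g / gcd(f, g); expanding and making the result monic gives the answer.

-4032 - 2112p + 524p^2 + 260p^3 - 33p^4 - 8p^5 + p^6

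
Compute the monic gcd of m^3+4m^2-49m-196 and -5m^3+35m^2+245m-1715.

By polynomial division,
  m^3+4m^2-49m-196 = (-1/5)(-5m^3+35m^2+245m-1715) + (11m^2-539)
  -5m^3+35m^2+245m-1715 = (-(5/11)m+35/11)(11m^2-539) + (0)
Last nonzero remainder: 11m^2-539. Dividing through by 11 gives the monic gcd m^2-49.

m^2-49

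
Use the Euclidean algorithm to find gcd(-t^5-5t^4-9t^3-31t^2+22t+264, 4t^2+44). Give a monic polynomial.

Repeated division with remainder:
  -t^5-5t^4-9t^3-31t^2+22t+264 = (-(1/4)t^3-(5/4)t^2+(1/2)t+6)(4t^2+44) + (0)
Last nonzero remainder: 4t^2+44. Dividing through by 4 gives the monic gcd t^2+11.

t^2+11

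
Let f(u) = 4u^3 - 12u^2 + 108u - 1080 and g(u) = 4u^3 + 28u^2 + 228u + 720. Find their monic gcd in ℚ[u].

Apply the Euclidean algorithm:
  4u^3 - 12u^2 + 108u - 1080 = (4u^3 + 28u^2 + 228u + 720) + (-40u^2 - 120u - 1800)
  4u^3 + 28u^2 + 228u + 720 = (-(1/10)u - 2/5)(-40u^2 - 120u - 1800) + (0)
Last nonzero remainder: -40u^2 - 120u - 1800. Dividing through by -40 gives the monic gcd u^2 + 3u + 45.

u^2 + 3u + 45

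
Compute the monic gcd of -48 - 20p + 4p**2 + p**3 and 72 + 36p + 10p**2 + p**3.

6 + p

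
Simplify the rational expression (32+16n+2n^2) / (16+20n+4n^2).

(4+n)/(2+2n)

Euclidean algorithm in ℚ[n]:
  2n^2+16n+32 = (1/2)(4n^2+20n+16) + (6n+24)
  4n^2+20n+16 = ((2/3)n+2/3)(6n+24) + (0)
Last nonzero remainder: 6n+24. Dividing through by 6 gives the monic gcd n+4.
Cancel n+4 from numerator and denominator to get the reduced form.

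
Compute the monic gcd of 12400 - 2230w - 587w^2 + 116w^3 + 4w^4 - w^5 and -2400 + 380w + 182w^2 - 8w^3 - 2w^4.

By polynomial division,
  -w^5 + 4w^4 + 116w^3 - 587w^2 - 2230w + 12400 = ((1/2)w - 4)(-2w^4 - 8w^3 + 182w^2 + 380w - 2400) + (-7w^3 - 49w^2 + 490w + 2800)
  -2w^4 - 8w^3 + 182w^2 + 380w - 2400 = ((2/7)w - 6/7)(-7w^3 - 49w^2 + 490w + 2800) + (0)
Last nonzero remainder: -7w^3 - 49w^2 + 490w + 2800. Dividing through by -7 gives the monic gcd w^3 + 7w^2 - 70w - 400.

-400 - 70w + 7w^2 + w^3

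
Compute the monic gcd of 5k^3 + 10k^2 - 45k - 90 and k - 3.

Repeated division with remainder:
  5k^3 + 10k^2 - 45k - 90 = (5k^2 + 25k + 30)(k - 3) + (0)
The last nonzero remainder k - 3 is already monic.

k - 3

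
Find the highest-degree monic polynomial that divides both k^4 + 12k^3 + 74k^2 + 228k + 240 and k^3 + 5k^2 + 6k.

k + 2

Apply the Euclidean algorithm:
  k^4 + 12k^3 + 74k^2 + 228k + 240 = (k + 7)(k^3 + 5k^2 + 6k) + (33k^2 + 186k + 240)
  k^3 + 5k^2 + 6k = ((1/33)k − 7/363)(33k^2 + 186k + 240) + ((280/121)k + 560/121)
  33k^2 + 186k + 240 = ((3993/280)k + 363/7)((280/121)k + 560/121) + (0)
Last nonzero remainder: (280/121)k + 560/121. Dividing through by 280/121 gives the monic gcd k + 2.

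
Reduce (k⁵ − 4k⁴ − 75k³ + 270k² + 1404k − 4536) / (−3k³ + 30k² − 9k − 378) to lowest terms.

Apply the Euclidean algorithm:
  k⁵ − 4k⁴ − 75k³ + 270k² + 1404k − 4536 = (−(1/3)k² − 2k + 6)(−3k³ + 30k² − 9k − 378) + (−54k² + 702k − 2268)
  −3k³ + 30k² − 9k − 378 = ((1/18)k + 1/6)(−54k² + 702k − 2268) + (0)
Last nonzero remainder: −54k² + 702k − 2268. Dividing through by −54 gives the monic gcd k² − 13k + 42.
Cancel k² − 13k + 42 from numerator and denominator to get the reduced form.

(−k³ − 9k² + 108)/(3k + 9)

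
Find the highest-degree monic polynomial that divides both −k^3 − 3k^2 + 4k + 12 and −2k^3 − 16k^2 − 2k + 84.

Euclidean algorithm in ℚ[k]:
  −k^3 − 3k^2 + 4k + 12 = (1/2)(−2k^3 − 16k^2 − 2k + 84) + (5k^2 + 5k − 30)
  −2k^3 − 16k^2 − 2k + 84 = (−(2/5)k − 14/5)(5k^2 + 5k − 30) + (0)
Last nonzero remainder: 5k^2 + 5k − 30. Dividing through by 5 gives the monic gcd k^2 + k − 6.

k^2 + k − 6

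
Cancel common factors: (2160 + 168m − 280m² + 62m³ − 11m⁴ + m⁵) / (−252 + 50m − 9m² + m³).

(60 + 8m − 9m² + m³)/(−7 + m)

By polynomial division,
  m⁵ − 11m⁴ + 62m³ − 280m² + 168m + 2160 = (m² − 2m − 6)(m³ − 9m² + 50m − 252) + (18m² − 36m + 648)
  m³ − 9m² + 50m − 252 = ((1/18)m − 7/18)(18m² − 36m + 648) + (0)
Last nonzero remainder: 18m² − 36m + 648. Dividing through by 18 gives the monic gcd m² − 2m + 36.
Cancel m² − 2m + 36 from numerator and denominator to get the reduced form.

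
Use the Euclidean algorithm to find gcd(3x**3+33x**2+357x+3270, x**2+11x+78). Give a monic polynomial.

1

Euclidean algorithm in ℚ[x]:
  3x**3+33x**2+357x+3270 = (3x)(x**2+11x+78) + (123x+3270)
  x**2+11x+78 = ((1/123)x−213/1681)(123x+3270) + (827628/1681)
  123x+3270 = ((68921/275876)x+916145/137938)(827628/1681) + (0)
The last nonzero remainder is the constant 827628/1681, so the polynomials are coprime and gcd = 1.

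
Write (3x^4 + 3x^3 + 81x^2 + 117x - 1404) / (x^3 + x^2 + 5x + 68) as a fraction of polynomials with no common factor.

(3x^3 - 9x^2 + 117x - 351)/(x^2 - 3x + 17)

By polynomial division,
  3x^4 + 3x^3 + 81x^2 + 117x - 1404 = (3x)(x^3 + x^2 + 5x + 68) + (66x^2 - 87x - 1404)
  x^3 + x^2 + 5x + 68 = ((1/66)x + 17/484)(66x^2 - 87x - 1404) + ((14195/484)x + 14195/121)
  66x^2 - 87x - 1404 = ((31944/14195)x - 169884/14195)((14195/484)x + 14195/121) + (0)
Last nonzero remainder: (14195/484)x + 14195/121. Dividing through by 14195/484 gives the monic gcd x + 4.
Cancel x + 4 from numerator and denominator to get the reduced form.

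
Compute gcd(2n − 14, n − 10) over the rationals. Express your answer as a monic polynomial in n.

Apply the Euclidean algorithm:
  2n − 14 = (2)(n − 10) + (6)
  n − 10 = ((1/6)n − 5/3)(6) + (0)
The last nonzero remainder is the constant 6, so the polynomials are coprime and gcd = 1.

1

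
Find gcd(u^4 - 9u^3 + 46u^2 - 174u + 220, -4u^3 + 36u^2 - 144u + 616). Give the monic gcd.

u^2 - 2u + 22

Euclidean algorithm in ℚ[u]:
  u^4 - 9u^3 + 46u^2 - 174u + 220 = (-(1/4)u)(-4u^3 + 36u^2 - 144u + 616) + (10u^2 - 20u + 220)
  -4u^3 + 36u^2 - 144u + 616 = (-(2/5)u + 14/5)(10u^2 - 20u + 220) + (0)
Last nonzero remainder: 10u^2 - 20u + 220. Dividing through by 10 gives the monic gcd u^2 - 2u + 22.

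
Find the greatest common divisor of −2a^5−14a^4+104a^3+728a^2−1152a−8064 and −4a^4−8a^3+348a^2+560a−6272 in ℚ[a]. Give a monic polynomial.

a^2+3a−28

Apply the Euclidean algorithm:
  −2a^5−14a^4+104a^3+728a^2−1152a−8064 = ((1/2)a+5/2)(−4a^4−8a^3+348a^2+560a−6272) + (−50a^3−422a^2+584a+7616)
  −4a^4−8a^3+348a^2+560a−6272 = ((2/25)a−322/625)(−50a^3−422a^2+584a+7616) + ((52416/625)a^2+(157248/625)a−1467648/625)
  −50a^3−422a^2+584a+7616 = (−(15625/26208)a−10625/3276)((52416/625)a^2+(157248/625)a−1467648/625) + (0)
Last nonzero remainder: (52416/625)a^2+(157248/625)a−1467648/625. Dividing through by 52416/625 gives the monic gcd a^2+3a−28.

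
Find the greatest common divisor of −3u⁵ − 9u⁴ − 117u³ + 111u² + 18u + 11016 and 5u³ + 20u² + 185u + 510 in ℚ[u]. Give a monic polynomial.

u² + u + 34

Euclidean algorithm in ℚ[u]:
  −3u⁵ − 9u⁴ − 117u³ + 111u² + 18u + 11016 = (−(3/5)u² + (3/5)u − 18/5)(5u³ + 20u² + 185u + 510) + (378u² + 378u + 12852)
  5u³ + 20u² + 185u + 510 = ((5/378)u + 5/126)(378u² + 378u + 12852) + (0)
Last nonzero remainder: 378u² + 378u + 12852. Dividing through by 378 gives the monic gcd u² + u + 34.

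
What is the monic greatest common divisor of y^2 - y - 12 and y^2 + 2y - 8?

1

Repeated division with remainder:
  y^2 - y - 12 = (y^2 + 2y - 8) + (-3y - 4)
  y^2 + 2y - 8 = (-(1/3)y - 2/9)(-3y - 4) + (-80/9)
  -3y - 4 = ((27/80)y + 9/20)(-80/9) + (0)
The last nonzero remainder is the constant -80/9, so the polynomials are coprime and gcd = 1.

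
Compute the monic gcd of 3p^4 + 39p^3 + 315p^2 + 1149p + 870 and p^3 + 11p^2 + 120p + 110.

Apply the Euclidean algorithm:
  3p^4 + 39p^3 + 315p^2 + 1149p + 870 = (3p + 6)(p^3 + 11p^2 + 120p + 110) + (-111p^2 + 99p + 210)
  p^3 + 11p^2 + 120p + 110 = (-(1/111)p - 440/4107)(-111p^2 + 99p + 210) + ((181390/1369)p + 181390/1369)
  -111p^2 + 99p + 210 = (-(151959/181390)p + 28749/18139)((181390/1369)p + 181390/1369) + (0)
Last nonzero remainder: (181390/1369)p + 181390/1369. Dividing through by 181390/1369 gives the monic gcd p + 1.

p + 1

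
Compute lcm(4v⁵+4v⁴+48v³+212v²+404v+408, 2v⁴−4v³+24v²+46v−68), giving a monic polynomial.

Euclidean algorithm in ℚ[v]:
  4v⁵+4v⁴+48v³+212v²+404v+408 = (2v+6)(2v⁴−4v³+24v²+46v−68) + (24v³−24v²+264v+816)
  2v⁴−4v³+24v²+46v−68 = ((1/12)v−1/12)(24v³−24v²+264v+816) + (0)
Last nonzero remainder: 24v³−24v²+264v+816. Dividing through by 24 gives the monic gcd v³−v²+11v+34.
Then lcm(f, g) = f·g / gcd(f, g); expanding and making the result monic gives the answer.

v⁶+11v⁴+41v³+48v²+v−102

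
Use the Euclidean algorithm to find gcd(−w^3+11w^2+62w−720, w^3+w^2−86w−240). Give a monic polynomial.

w^2−2w−80

Repeated division with remainder:
  −w^3+11w^2+62w−720 = (−1)(w^3+w^2−86w−240) + (12w^2−24w−960)
  w^3+w^2−86w−240 = ((1/12)w+1/4)(12w^2−24w−960) + (0)
Last nonzero remainder: 12w^2−24w−960. Dividing through by 12 gives the monic gcd w^2−2w−80.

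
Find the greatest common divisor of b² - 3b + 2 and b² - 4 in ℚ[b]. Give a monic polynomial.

b - 2

Euclidean algorithm in ℚ[b]:
  b² - 3b + 2 = (b² - 4) + (-3b + 6)
  b² - 4 = (-(1/3)b - 2/3)(-3b + 6) + (0)
Last nonzero remainder: -3b + 6. Dividing through by -3 gives the monic gcd b - 2.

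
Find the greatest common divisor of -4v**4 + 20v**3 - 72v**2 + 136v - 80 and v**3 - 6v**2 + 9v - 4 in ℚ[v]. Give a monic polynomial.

Euclidean algorithm in ℚ[v]:
  -4v**4 + 20v**3 - 72v**2 + 136v - 80 = (-4v - 4)(v**3 - 6v**2 + 9v - 4) + (-60v**2 + 156v - 96)
  v**3 - 6v**2 + 9v - 4 = (-(1/60)v + 17/300)(-60v**2 + 156v - 96) + (-(36/25)v + 36/25)
  -60v**2 + 156v - 96 = ((125/3)v - 200/3)(-(36/25)v + 36/25) + (0)
Last nonzero remainder: -(36/25)v + 36/25. Dividing through by -36/25 gives the monic gcd v - 1.

v - 1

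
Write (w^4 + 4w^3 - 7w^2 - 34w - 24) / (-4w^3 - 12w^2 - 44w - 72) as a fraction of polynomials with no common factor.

(-w^3 - 2w^2 + 11w + 12)/(4w^2 + 4w + 36)

Euclidean algorithm in ℚ[w]:
  w^4 + 4w^3 - 7w^2 - 34w - 24 = (-(1/4)w - 1/4)(-4w^3 - 12w^2 - 44w - 72) + (-21w^2 - 63w - 42)
  -4w^3 - 12w^2 - 44w - 72 = ((4/21)w)(-21w^2 - 63w - 42) + (-36w - 72)
  -21w^2 - 63w - 42 = ((7/12)w + 7/12)(-36w - 72) + (0)
Last nonzero remainder: -36w - 72. Dividing through by -36 gives the monic gcd w + 2.
Cancel w + 2 from numerator and denominator to get the reduced form.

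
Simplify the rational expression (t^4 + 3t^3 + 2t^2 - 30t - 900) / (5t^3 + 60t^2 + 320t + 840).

Euclidean algorithm in ℚ[t]:
  t^4 + 3t^3 + 2t^2 - 30t - 900 = ((1/5)t - 9/5)(5t^3 + 60t^2 + 320t + 840) + (46t^2 + 378t + 612)
  5t^3 + 60t^2 + 320t + 840 = ((5/46)t + 435/1058)(46t^2 + 378t + 612) + ((51875/529)t + 311250/529)
  46t^2 + 378t + 612 = ((24334/51875)t + 53958/51875)((51875/529)t + 311250/529) + (0)
Last nonzero remainder: (51875/529)t + 311250/529. Dividing through by 51875/529 gives the monic gcd t + 6.
Cancel t + 6 from numerator and denominator to get the reduced form.

(t^3 - 3t^2 + 20t - 150)/(5t^2 + 30t + 140)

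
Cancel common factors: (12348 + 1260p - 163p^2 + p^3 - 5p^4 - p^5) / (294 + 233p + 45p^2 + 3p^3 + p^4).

By polynomial division,
  -p^5 - 5p^4 + p^3 - 163p^2 + 1260p + 12348 = (-p - 2)(p^4 + 3p^3 + 45p^2 + 233p + 294) + (52p^3 + 160p^2 + 2020p + 12936)
  p^4 + 3p^3 + 45p^2 + 233p + 294 = ((1/52)p - 1/676)(52p^3 + 160p^2 + 2020p + 12936) + ((1080/169)p^2 - (2160/169)p + 52920/169)
  52p^3 + 160p^2 + 2020p + 12936 = ((2197/270)p + 1859/45)((1080/169)p^2 - (2160/169)p + 52920/169) + (0)
Last nonzero remainder: (1080/169)p^2 - (2160/169)p + 52920/169. Dividing through by 1080/169 gives the monic gcd p^2 - 2p + 49.
Cancel p^2 - 2p + 49 from numerator and denominator to get the reduced form.

(252 + 36p - 7p^2 - p^3)/(6 + 5p + p^2)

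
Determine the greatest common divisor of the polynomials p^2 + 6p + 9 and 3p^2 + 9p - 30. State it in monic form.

By polynomial division,
  p^2 + 6p + 9 = (1/3)(3p^2 + 9p - 30) + (3p + 19)
  3p^2 + 9p - 30 = (p - 10/3)(3p + 19) + (100/3)
  3p + 19 = ((9/100)p + 57/100)(100/3) + (0)
The last nonzero remainder is the constant 100/3, so the polynomials are coprime and gcd = 1.

1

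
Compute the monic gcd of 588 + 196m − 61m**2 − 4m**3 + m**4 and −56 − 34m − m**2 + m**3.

−14 − 5m + m**2

Euclidean algorithm in ℚ[m]:
  m**4 − 4m**3 − 61m**2 + 196m + 588 = (m − 3)(m**3 − m**2 − 34m − 56) + (−30m**2 + 150m + 420)
  m**3 − m**2 − 34m − 56 = (−(1/30)m − 2/15)(−30m**2 + 150m + 420) + (0)
Last nonzero remainder: −30m**2 + 150m + 420. Dividing through by −30 gives the monic gcd m**2 − 5m − 14.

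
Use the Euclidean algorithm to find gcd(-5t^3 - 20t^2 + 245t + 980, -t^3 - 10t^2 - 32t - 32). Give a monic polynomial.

Apply the Euclidean algorithm:
  -5t^3 - 20t^2 + 245t + 980 = (5)(-t^3 - 10t^2 - 32t - 32) + (30t^2 + 405t + 1140)
  -t^3 - 10t^2 - 32t - 32 = (-(1/30)t + 7/60)(30t^2 + 405t + 1140) + (-(165/4)t - 165)
  30t^2 + 405t + 1140 = (-(8/11)t - 76/11)(-(165/4)t - 165) + (0)
Last nonzero remainder: -(165/4)t - 165. Dividing through by -165/4 gives the monic gcd t + 4.

t + 4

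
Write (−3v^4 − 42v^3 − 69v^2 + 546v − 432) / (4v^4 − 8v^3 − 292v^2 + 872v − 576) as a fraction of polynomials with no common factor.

By polynomial division,
  −3v^4 − 42v^3 − 69v^2 + 546v − 432 = (−3/4)(4v^4 − 8v^3 − 292v^2 + 872v − 576) + (−48v^3 − 288v^2 + 1200v − 864)
  4v^4 − 8v^3 − 292v^2 + 872v − 576 = (−(1/12)v + 2/3)(−48v^3 − 288v^2 + 1200v − 864) + (0)
Last nonzero remainder: −48v^3 − 288v^2 + 1200v − 864. Dividing through by −48 gives the monic gcd v^3 + 6v^2 − 25v + 18.
Cancel v^3 + 6v^2 − 25v + 18 from numerator and denominator to get the reduced form.

(−3v − 24)/(4v − 32)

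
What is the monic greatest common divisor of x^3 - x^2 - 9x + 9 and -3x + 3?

x - 1

Repeated division with remainder:
  x^3 - x^2 - 9x + 9 = (-(1/3)x^2 + 3)(-3x + 3) + (0)
Last nonzero remainder: -3x + 3. Dividing through by -3 gives the monic gcd x - 1.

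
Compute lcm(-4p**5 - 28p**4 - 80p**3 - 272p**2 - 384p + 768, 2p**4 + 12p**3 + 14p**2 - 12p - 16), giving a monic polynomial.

p**7 + 10p**6 + 43p**5 + 142p**4 + 340p**3 + 232p**2 - 384p - 384

Apply the Euclidean algorithm:
  -4p**5 - 28p**4 - 80p**3 - 272p**2 - 384p + 768 = (-2p - 2)(2p**4 + 12p**3 + 14p**2 - 12p - 16) + (-28p**3 - 268p**2 - 440p + 736)
  2p**4 + 12p**3 + 14p**2 - 12p - 16 = (-(1/14)p + 25/98)(-28p**3 - 268p**2 - 440p + 736) + ((2496/49)p**2 + (7488/49)p - 9984/49)
  -28p**3 - 268p**2 - 440p + 736 = (-(343/624)p - 1127/312)((2496/49)p**2 + (7488/49)p - 9984/49) + (0)
Last nonzero remainder: (2496/49)p**2 + (7488/49)p - 9984/49. Dividing through by 2496/49 gives the monic gcd p**2 + 3p - 4.
Then lcm(f, g) = f·g / gcd(f, g); expanding and making the result monic gives the answer.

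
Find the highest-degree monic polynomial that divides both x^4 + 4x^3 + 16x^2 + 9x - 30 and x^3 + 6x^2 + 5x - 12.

x - 1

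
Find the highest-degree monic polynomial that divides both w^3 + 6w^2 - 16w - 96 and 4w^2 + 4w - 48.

w + 4

Euclidean algorithm in ℚ[w]:
  w^3 + 6w^2 - 16w - 96 = ((1/4)w + 5/4)(4w^2 + 4w - 48) + (-9w - 36)
  4w^2 + 4w - 48 = (-(4/9)w + 4/3)(-9w - 36) + (0)
Last nonzero remainder: -9w - 36. Dividing through by -9 gives the monic gcd w + 4.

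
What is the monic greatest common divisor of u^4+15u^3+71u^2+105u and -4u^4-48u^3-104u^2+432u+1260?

Repeated division with remainder:
  u^4+15u^3+71u^2+105u = (-1/4)(-4u^4-48u^3-104u^2+432u+1260) + (3u^3+45u^2+213u+315)
  -4u^4-48u^3-104u^2+432u+1260 = (-(4/3)u+4)(3u^3+45u^2+213u+315) + (0)
Last nonzero remainder: 3u^3+45u^2+213u+315. Dividing through by 3 gives the monic gcd u^3+15u^2+71u+105.

u^3+15u^2+71u+105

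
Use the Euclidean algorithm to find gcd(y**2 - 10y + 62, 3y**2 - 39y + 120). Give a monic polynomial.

1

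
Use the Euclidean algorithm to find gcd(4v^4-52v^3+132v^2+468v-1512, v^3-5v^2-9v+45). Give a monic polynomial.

By polynomial division,
  4v^4-52v^3+132v^2+468v-1512 = (4v-32)(v^3-5v^2-9v+45) + (8v^2-72)
  v^3-5v^2-9v+45 = ((1/8)v-5/8)(8v^2-72) + (0)
Last nonzero remainder: 8v^2-72. Dividing through by 8 gives the monic gcd v^2-9.

v^2-9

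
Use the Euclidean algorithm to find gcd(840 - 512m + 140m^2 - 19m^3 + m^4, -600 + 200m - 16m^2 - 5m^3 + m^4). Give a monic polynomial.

Repeated division with remainder:
  m^4 - 19m^3 + 140m^2 - 512m + 840 = (m^4 - 5m^3 - 16m^2 + 200m - 600) + (-14m^3 + 156m^2 - 712m + 1440)
  m^4 - 5m^3 - 16m^2 + 200m - 600 = (-(1/14)m - 43/98)(-14m^3 + 156m^2 - 712m + 1440) + ((78/49)m^2 - (468/49)m + 1560/49)
  -14m^3 + 156m^2 - 712m + 1440 = (-(343/39)m + 588/13)((78/49)m^2 - (468/49)m + 1560/49) + (0)
Last nonzero remainder: (78/49)m^2 - (468/49)m + 1560/49. Dividing through by 78/49 gives the monic gcd m^2 - 6m + 20.

20 - 6m + m^2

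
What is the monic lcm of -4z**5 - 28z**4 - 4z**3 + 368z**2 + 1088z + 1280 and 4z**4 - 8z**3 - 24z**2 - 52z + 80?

z**6 + 6z**5 - 6z**4 - 93z**3 - 180z**2 - 48z + 320

By polynomial division,
  -4z**5 - 28z**4 - 4z**3 + 368z**2 + 1088z + 1280 = (-z - 9)(4z**4 - 8z**3 - 24z**2 - 52z + 80) + (-100z**3 + 100z**2 + 700z + 2000)
  4z**4 - 8z**3 - 24z**2 - 52z + 80 = (-(1/25)z + 1/25)(-100z**3 + 100z**2 + 700z + 2000) + (0)
Last nonzero remainder: -100z**3 + 100z**2 + 700z + 2000. Dividing through by -100 gives the monic gcd z**3 - z**2 - 7z - 20.
Then lcm(f, g) = f·g / gcd(f, g); expanding and making the result monic gives the answer.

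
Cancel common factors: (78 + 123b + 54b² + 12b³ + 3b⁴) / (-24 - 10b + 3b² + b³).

(39 + 42b + 6b² + 3b³)/(-12 + b + b²)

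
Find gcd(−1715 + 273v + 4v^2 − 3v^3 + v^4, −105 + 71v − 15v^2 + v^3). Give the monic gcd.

Euclidean algorithm in ℚ[v]:
  v^4 − 3v^3 + 4v^2 + 273v − 1715 = (v + 12)(v^3 − 15v^2 + 71v − 105) + (113v^2 − 474v − 455)
  v^3 − 15v^2 + 71v − 105 = ((1/113)v − 1221/12769)(113v^2 − 474v − 455) + ((379260/12769)v − 1896300/12769)
  113v^2 − 474v − 455 = ((1442897/379260)v + 165997/54180)((379260/12769)v − 1896300/12769) + (0)
Last nonzero remainder: (379260/12769)v − 1896300/12769. Dividing through by 379260/12769 gives the monic gcd v − 5.

−5 + v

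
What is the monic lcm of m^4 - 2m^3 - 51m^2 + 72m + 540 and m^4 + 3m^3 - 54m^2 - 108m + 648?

m^6 + m^5 - 75m^4 - 45m^3 + 1674m^2 + 324m - 9720

Repeated division with remainder:
  m^4 - 2m^3 - 51m^2 + 72m + 540 = (m^4 + 3m^3 - 54m^2 - 108m + 648) + (-5m^3 + 3m^2 + 180m - 108)
  m^4 + 3m^3 - 54m^2 - 108m + 648 = (-(1/5)m - 18/25)(-5m^3 + 3m^2 + 180m - 108) + (-(396/25)m^2 + 14256/25)
  -5m^3 + 3m^2 + 180m - 108 = ((125/396)m - 25/132)(-(396/25)m^2 + 14256/25) + (0)
Last nonzero remainder: -(396/25)m^2 + 14256/25. Dividing through by -396/25 gives the monic gcd m^2 - 36.
Then lcm(f, g) = f·g / gcd(f, g); expanding and making the result monic gives the answer.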